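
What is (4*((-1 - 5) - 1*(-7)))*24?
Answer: 96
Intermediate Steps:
(4*((-1 - 5) - 1*(-7)))*24 = (4*(-6 + 7))*24 = (4*1)*24 = 4*24 = 96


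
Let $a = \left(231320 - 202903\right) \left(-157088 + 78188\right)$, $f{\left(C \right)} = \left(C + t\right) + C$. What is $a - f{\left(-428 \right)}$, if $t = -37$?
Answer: $-2242100407$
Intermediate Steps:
$f{\left(C \right)} = -37 + 2 C$ ($f{\left(C \right)} = \left(C - 37\right) + C = \left(-37 + C\right) + C = -37 + 2 C$)
$a = -2242101300$ ($a = 28417 \left(-78900\right) = -2242101300$)
$a - f{\left(-428 \right)} = -2242101300 - \left(-37 + 2 \left(-428\right)\right) = -2242101300 - \left(-37 - 856\right) = -2242101300 - -893 = -2242101300 + 893 = -2242100407$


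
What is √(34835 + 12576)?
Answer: √47411 ≈ 217.74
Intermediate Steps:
√(34835 + 12576) = √47411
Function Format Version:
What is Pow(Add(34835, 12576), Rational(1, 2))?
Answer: Pow(47411, Rational(1, 2)) ≈ 217.74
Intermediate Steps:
Pow(Add(34835, 12576), Rational(1, 2)) = Pow(47411, Rational(1, 2))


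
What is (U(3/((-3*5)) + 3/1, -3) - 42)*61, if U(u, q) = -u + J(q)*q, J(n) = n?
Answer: -10919/5 ≈ -2183.8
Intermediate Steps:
U(u, q) = q² - u (U(u, q) = -u + q*q = -u + q² = q² - u)
(U(3/((-3*5)) + 3/1, -3) - 42)*61 = (((-3)² - (3/((-3*5)) + 3/1)) - 42)*61 = ((9 - (3/(-15) + 3*1)) - 42)*61 = ((9 - (3*(-1/15) + 3)) - 42)*61 = ((9 - (-⅕ + 3)) - 42)*61 = ((9 - 1*14/5) - 42)*61 = ((9 - 14/5) - 42)*61 = (31/5 - 42)*61 = -179/5*61 = -10919/5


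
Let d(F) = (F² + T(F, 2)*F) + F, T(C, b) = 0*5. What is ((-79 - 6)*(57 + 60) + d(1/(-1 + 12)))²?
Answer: 1448010308889/14641 ≈ 9.8901e+7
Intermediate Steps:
T(C, b) = 0
d(F) = F + F² (d(F) = (F² + 0*F) + F = (F² + 0) + F = F² + F = F + F²)
((-79 - 6)*(57 + 60) + d(1/(-1 + 12)))² = ((-79 - 6)*(57 + 60) + (1 + 1/(-1 + 12))/(-1 + 12))² = (-85*117 + (1 + 1/11)/11)² = (-9945 + (1 + 1/11)/11)² = (-9945 + (1/11)*(12/11))² = (-9945 + 12/121)² = (-1203333/121)² = 1448010308889/14641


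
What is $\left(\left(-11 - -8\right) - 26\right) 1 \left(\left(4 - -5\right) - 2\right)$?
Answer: $-203$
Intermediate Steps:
$\left(\left(-11 - -8\right) - 26\right) 1 \left(\left(4 - -5\right) - 2\right) = \left(\left(-11 + 8\right) - 26\right) 1 \left(\left(4 + 5\right) - 2\right) = \left(-3 - 26\right) 1 \left(9 - 2\right) = - 29 \cdot 1 \cdot 7 = \left(-29\right) 7 = -203$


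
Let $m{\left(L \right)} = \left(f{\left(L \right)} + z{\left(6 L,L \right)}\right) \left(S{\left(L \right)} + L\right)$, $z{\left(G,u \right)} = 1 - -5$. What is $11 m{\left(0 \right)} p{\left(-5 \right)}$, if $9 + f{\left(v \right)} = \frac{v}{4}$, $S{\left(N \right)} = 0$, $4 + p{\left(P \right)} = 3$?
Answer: $0$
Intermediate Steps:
$p{\left(P \right)} = -1$ ($p{\left(P \right)} = -4 + 3 = -1$)
$z{\left(G,u \right)} = 6$ ($z{\left(G,u \right)} = 1 + 5 = 6$)
$f{\left(v \right)} = -9 + \frac{v}{4}$
$m{\left(L \right)} = L \left(-3 + \frac{L}{4}\right)$ ($m{\left(L \right)} = \left(\left(-9 + \frac{L}{4}\right) + 6\right) \left(0 + L\right) = \left(-3 + \frac{L}{4}\right) L = L \left(-3 + \frac{L}{4}\right)$)
$11 m{\left(0 \right)} p{\left(-5 \right)} = 11 \cdot \frac{1}{4} \cdot 0 \left(-12 + 0\right) \left(-1\right) = 11 \cdot \frac{1}{4} \cdot 0 \left(-12\right) \left(-1\right) = 11 \cdot 0 \left(-1\right) = 0 \left(-1\right) = 0$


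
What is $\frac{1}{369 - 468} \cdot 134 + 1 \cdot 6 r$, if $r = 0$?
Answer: $- \frac{134}{99} \approx -1.3535$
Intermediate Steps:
$\frac{1}{369 - 468} \cdot 134 + 1 \cdot 6 r = \frac{1}{369 - 468} \cdot 134 + 1 \cdot 6 \cdot 0 = \frac{1}{-99} \cdot 134 + 6 \cdot 0 = \left(- \frac{1}{99}\right) 134 + 0 = - \frac{134}{99} + 0 = - \frac{134}{99}$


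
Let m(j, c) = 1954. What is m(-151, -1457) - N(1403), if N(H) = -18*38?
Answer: 2638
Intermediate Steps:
N(H) = -684
m(-151, -1457) - N(1403) = 1954 - 1*(-684) = 1954 + 684 = 2638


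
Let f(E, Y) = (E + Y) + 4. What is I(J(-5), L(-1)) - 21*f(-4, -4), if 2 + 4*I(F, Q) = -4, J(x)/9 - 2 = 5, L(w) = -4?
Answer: 165/2 ≈ 82.500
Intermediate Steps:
J(x) = 63 (J(x) = 18 + 9*5 = 18 + 45 = 63)
f(E, Y) = 4 + E + Y
I(F, Q) = -3/2 (I(F, Q) = -½ + (¼)*(-4) = -½ - 1 = -3/2)
I(J(-5), L(-1)) - 21*f(-4, -4) = -3/2 - 21*(4 - 4 - 4) = -3/2 - 21*(-4) = -3/2 + 84 = 165/2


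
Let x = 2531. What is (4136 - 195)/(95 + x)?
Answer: 3941/2626 ≈ 1.5008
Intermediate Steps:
(4136 - 195)/(95 + x) = (4136 - 195)/(95 + 2531) = 3941/2626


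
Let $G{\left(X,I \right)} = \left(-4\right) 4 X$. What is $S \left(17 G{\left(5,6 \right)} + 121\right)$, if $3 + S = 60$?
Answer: $-70623$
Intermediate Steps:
$S = 57$ ($S = -3 + 60 = 57$)
$G{\left(X,I \right)} = - 16 X$
$S \left(17 G{\left(5,6 \right)} + 121\right) = 57 \left(17 \left(\left(-16\right) 5\right) + 121\right) = 57 \left(17 \left(-80\right) + 121\right) = 57 \left(-1360 + 121\right) = 57 \left(-1239\right) = -70623$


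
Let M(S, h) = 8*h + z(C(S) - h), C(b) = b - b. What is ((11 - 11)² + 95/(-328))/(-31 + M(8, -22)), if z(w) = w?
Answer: 19/12136 ≈ 0.0015656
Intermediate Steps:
C(b) = 0
M(S, h) = 7*h (M(S, h) = 8*h + (0 - h) = 8*h - h = 7*h)
((11 - 11)² + 95/(-328))/(-31 + M(8, -22)) = ((11 - 11)² + 95/(-328))/(-31 + 7*(-22)) = (0² + 95*(-1/328))/(-31 - 154) = (0 - 95/328)/(-185) = -95/328*(-1/185) = 19/12136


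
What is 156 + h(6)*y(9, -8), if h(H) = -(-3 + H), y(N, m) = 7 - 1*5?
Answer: 150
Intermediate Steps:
y(N, m) = 2 (y(N, m) = 7 - 5 = 2)
h(H) = 3 - H
156 + h(6)*y(9, -8) = 156 + (3 - 1*6)*2 = 156 + (3 - 6)*2 = 156 - 3*2 = 156 - 6 = 150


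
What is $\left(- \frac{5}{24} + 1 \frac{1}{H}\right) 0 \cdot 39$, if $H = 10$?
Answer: $0$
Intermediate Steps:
$\left(- \frac{5}{24} + 1 \frac{1}{H}\right) 0 \cdot 39 = \left(- \frac{5}{24} + 1 \cdot \frac{1}{10}\right) 0 \cdot 39 = \left(\left(-5\right) \frac{1}{24} + 1 \cdot \frac{1}{10}\right) 0 \cdot 39 = \left(- \frac{5}{24} + \frac{1}{10}\right) 0 \cdot 39 = \left(- \frac{13}{120}\right) 0 \cdot 39 = 0 \cdot 39 = 0$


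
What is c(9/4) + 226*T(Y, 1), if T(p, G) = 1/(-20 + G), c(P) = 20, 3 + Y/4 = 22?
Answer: 154/19 ≈ 8.1053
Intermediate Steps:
Y = 76 (Y = -12 + 4*22 = -12 + 88 = 76)
c(9/4) + 226*T(Y, 1) = 20 + 226/(-20 + 1) = 20 + 226/(-19) = 20 + 226*(-1/19) = 20 - 226/19 = 154/19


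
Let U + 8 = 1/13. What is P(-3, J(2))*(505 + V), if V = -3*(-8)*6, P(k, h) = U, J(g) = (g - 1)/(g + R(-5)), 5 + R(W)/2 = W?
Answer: -66847/13 ≈ -5142.1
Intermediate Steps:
R(W) = -10 + 2*W
J(g) = (-1 + g)/(-20 + g) (J(g) = (g - 1)/(g + (-10 + 2*(-5))) = (-1 + g)/(g + (-10 - 10)) = (-1 + g)/(g - 20) = (-1 + g)/(-20 + g))
U = -103/13 (U = -8 + 1/13 = -103/13 ≈ -7.9231)
P(k, h) = -103/13
V = 144 (V = 24*6 = 144)
P(-3, J(2))*(505 + V) = -103*(505 + 144)/13 = -103/13*649 = -66847/13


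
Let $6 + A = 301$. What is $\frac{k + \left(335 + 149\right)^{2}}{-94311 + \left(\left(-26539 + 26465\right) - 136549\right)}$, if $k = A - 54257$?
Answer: $- \frac{30049}{38489} \approx -0.78072$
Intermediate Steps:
$A = 295$ ($A = -6 + 301 = 295$)
$k = -53962$ ($k = 295 - 54257 = -53962$)
$\frac{k + \left(335 + 149\right)^{2}}{-94311 + \left(\left(-26539 + 26465\right) - 136549\right)} = \frac{-53962 + \left(335 + 149\right)^{2}}{-94311 + \left(\left(-26539 + 26465\right) - 136549\right)} = \frac{-53962 + 484^{2}}{-94311 - 136623} = \frac{-53962 + 234256}{-94311 - 136623} = \frac{180294}{-230934} = 180294 \left(- \frac{1}{230934}\right) = - \frac{30049}{38489}$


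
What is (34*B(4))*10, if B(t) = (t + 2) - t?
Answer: 680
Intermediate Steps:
B(t) = 2 (B(t) = (2 + t) - t = 2)
(34*B(4))*10 = (34*2)*10 = 68*10 = 680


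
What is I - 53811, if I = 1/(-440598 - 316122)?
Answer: -40719859921/756720 ≈ -53811.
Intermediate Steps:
I = -1/756720 (I = 1/(-756720) = -1/756720 ≈ -1.3215e-6)
I - 53811 = -1/756720 - 53811 = -40719859921/756720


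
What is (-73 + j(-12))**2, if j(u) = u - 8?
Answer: 8649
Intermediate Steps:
j(u) = -8 + u
(-73 + j(-12))**2 = (-73 + (-8 - 12))**2 = (-73 - 20)**2 = (-93)**2 = 8649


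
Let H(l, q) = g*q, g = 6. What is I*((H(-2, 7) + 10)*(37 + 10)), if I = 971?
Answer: 2373124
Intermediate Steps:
H(l, q) = 6*q
I*((H(-2, 7) + 10)*(37 + 10)) = 971*((6*7 + 10)*(37 + 10)) = 971*((42 + 10)*47) = 971*(52*47) = 971*2444 = 2373124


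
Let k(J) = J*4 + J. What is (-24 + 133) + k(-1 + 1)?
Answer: 109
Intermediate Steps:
k(J) = 5*J (k(J) = 4*J + J = 5*J)
(-24 + 133) + k(-1 + 1) = (-24 + 133) + 5*(-1 + 1) = 109 + 5*0 = 109 + 0 = 109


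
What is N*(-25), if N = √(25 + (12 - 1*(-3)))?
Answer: -50*√10 ≈ -158.11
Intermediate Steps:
N = 2*√10 (N = √(25 + (12 + 3)) = √(25 + 15) = √40 = 2*√10 ≈ 6.3246)
N*(-25) = (2*√10)*(-25) = -50*√10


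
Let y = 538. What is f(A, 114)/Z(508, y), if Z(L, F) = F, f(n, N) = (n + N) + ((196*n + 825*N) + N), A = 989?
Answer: 289111/538 ≈ 537.38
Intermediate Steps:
f(n, N) = 197*n + 827*N (f(n, N) = (N + n) + (196*n + 826*N) = 197*n + 827*N)
f(A, 114)/Z(508, y) = (197*989 + 827*114)/538 = (194833 + 94278)*(1/538) = 289111*(1/538) = 289111/538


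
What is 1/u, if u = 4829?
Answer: 1/4829 ≈ 0.00020708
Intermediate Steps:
1/u = 1/4829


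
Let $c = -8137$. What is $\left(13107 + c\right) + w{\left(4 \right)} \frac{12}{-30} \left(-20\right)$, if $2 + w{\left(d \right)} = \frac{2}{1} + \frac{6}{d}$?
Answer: $4982$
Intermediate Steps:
$w{\left(d \right)} = \frac{6}{d}$ ($w{\left(d \right)} = -2 + \left(\frac{2}{1} + \frac{6}{d}\right) = -2 + \left(2 \cdot 1 + \frac{6}{d}\right) = -2 + \left(2 + \frac{6}{d}\right) = \frac{6}{d}$)
$\left(13107 + c\right) + w{\left(4 \right)} \frac{12}{-30} \left(-20\right) = \left(13107 - 8137\right) + \frac{6}{4} \frac{12}{-30} \left(-20\right) = 4970 + 6 \cdot \frac{1}{4} \cdot 12 \left(- \frac{1}{30}\right) \left(-20\right) = 4970 + \frac{3}{2} \left(- \frac{2}{5}\right) \left(-20\right) = 4970 - -12 = 4970 + 12 = 4982$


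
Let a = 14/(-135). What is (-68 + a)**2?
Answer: 84529636/18225 ≈ 4638.1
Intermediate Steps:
a = -14/135 (a = 14*(-1/135) = -14/135 ≈ -0.10370)
(-68 + a)**2 = (-68 - 14/135)**2 = (-9194/135)**2 = 84529636/18225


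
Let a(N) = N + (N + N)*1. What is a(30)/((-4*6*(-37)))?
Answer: 15/148 ≈ 0.10135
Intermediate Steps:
a(N) = 3*N (a(N) = N + (2*N)*1 = N + 2*N = 3*N)
a(30)/((-4*6*(-37))) = (3*30)/((-4*6*(-37))) = 90/((-24*(-37))) = 90/888 = 90*(1/888) = 15/148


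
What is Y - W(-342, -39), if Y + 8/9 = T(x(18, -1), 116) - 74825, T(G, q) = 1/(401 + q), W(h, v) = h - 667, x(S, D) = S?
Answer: -343469975/4653 ≈ -73817.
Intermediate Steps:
W(h, v) = -667 + h
Y = -348164852/4653 (Y = -8/9 + (1/(401 + 116) - 74825) = -8/9 + (1/517 - 74825) = -8/9 - 38684524/517 = -348164852/4653 ≈ -74826.)
Y - W(-342, -39) = -348164852/4653 - (-667 - 342) = -348164852/4653 - 1*(-1009) = -348164852/4653 + 1009 = -343469975/4653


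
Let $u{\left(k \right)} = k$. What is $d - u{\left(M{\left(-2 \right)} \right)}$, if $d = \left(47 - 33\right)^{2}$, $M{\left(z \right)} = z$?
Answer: $198$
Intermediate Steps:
$d = 196$ ($d = 14^{2} = 196$)
$d - u{\left(M{\left(-2 \right)} \right)} = 196 - -2 = 196 + 2 = 198$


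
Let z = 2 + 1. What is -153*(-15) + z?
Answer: 2298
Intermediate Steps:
z = 3
-153*(-15) + z = -153*(-15) + 3 = 2295 + 3 = 2298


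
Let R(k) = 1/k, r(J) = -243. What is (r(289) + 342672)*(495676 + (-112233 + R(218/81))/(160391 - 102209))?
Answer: 717613538894493609/4227892 ≈ 1.6973e+11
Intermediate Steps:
(r(289) + 342672)*(495676 + (-112233 + R(218/81))/(160391 - 102209)) = (-243 + 342672)*(495676 + (-112233 + 1/(218/81))/(160391 - 102209)) = 342429*(495676 + (-112233 + 1/(218*(1/81)))/58182) = 342429*(495676 + (-112233 + 1/(218/81))*(1/58182)) = 342429*(495676 + (-112233 + 81/218)*(1/58182)) = 342429*(495676 - 24466713/218*1/58182) = 342429*(495676 - 8155571/4227892) = 342429*(2095656439421/4227892) = 717613538894493609/4227892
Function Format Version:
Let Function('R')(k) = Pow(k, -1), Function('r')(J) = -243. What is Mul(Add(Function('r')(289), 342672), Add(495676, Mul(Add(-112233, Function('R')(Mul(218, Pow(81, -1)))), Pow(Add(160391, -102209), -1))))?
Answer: Rational(717613538894493609, 4227892) ≈ 1.6973e+11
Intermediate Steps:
Mul(Add(Function('r')(289), 342672), Add(495676, Mul(Add(-112233, Function('R')(Mul(218, Pow(81, -1)))), Pow(Add(160391, -102209), -1)))) = Mul(Add(-243, 342672), Add(495676, Mul(Add(-112233, Pow(Mul(218, Pow(81, -1)), -1)), Pow(Add(160391, -102209), -1)))) = Mul(342429, Add(495676, Mul(Add(-112233, Pow(Mul(218, Rational(1, 81)), -1)), Pow(58182, -1)))) = Mul(342429, Add(495676, Mul(Add(-112233, Pow(Rational(218, 81), -1)), Rational(1, 58182)))) = Mul(342429, Add(495676, Mul(Add(-112233, Rational(81, 218)), Rational(1, 58182)))) = Mul(342429, Add(495676, Mul(Rational(-24466713, 218), Rational(1, 58182)))) = Mul(342429, Add(495676, Rational(-8155571, 4227892))) = Mul(342429, Rational(2095656439421, 4227892)) = Rational(717613538894493609, 4227892)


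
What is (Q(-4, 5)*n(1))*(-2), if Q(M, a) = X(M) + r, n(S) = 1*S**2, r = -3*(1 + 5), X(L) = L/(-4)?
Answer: 34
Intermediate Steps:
X(L) = -L/4 (X(L) = L*(-1/4) = -L/4)
r = -18 (r = -3*6 = -18)
n(S) = S**2
Q(M, a) = -18 - M/4 (Q(M, a) = -M/4 - 18 = -18 - M/4)
(Q(-4, 5)*n(1))*(-2) = ((-18 - 1/4*(-4))*1**2)*(-2) = ((-18 + 1)*1)*(-2) = -17*1*(-2) = -17*(-2) = 34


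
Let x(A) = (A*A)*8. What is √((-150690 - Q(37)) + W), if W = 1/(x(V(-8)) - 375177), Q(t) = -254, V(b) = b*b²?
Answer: I*√17842900455068021/344395 ≈ 387.86*I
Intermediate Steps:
V(b) = b³
x(A) = 8*A² (x(A) = A²*8 = 8*A²)
W = 1/1721975 (W = 1/(8*((-8)³)² - 375177) = 1/(8*(-512)² - 375177) = 1/(8*262144 - 375177) = 1/(2097152 - 375177) = 1/1721975 ≈ 5.8073e-7)
√((-150690 - Q(37)) + W) = √((-150690 - 1*(-254)) + 1/1721975) = √((-150690 + 254) + 1/1721975) = √(-150436 + 1/1721975) = √(-259047031099/1721975) = I*√17842900455068021/344395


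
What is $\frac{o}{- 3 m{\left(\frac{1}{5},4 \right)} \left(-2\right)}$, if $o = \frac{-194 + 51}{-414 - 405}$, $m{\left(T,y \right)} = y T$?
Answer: $\frac{55}{1512} \approx 0.036376$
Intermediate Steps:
$m{\left(T,y \right)} = T y$
$o = \frac{11}{63}$ ($o = - \frac{143}{-819} = \left(-143\right) \left(- \frac{1}{819}\right) = \frac{11}{63} \approx 0.1746$)
$\frac{o}{- 3 m{\left(\frac{1}{5},4 \right)} \left(-2\right)} = \frac{11}{63 - 3 \cdot \frac{1}{5} \cdot 4 \left(-2\right)} = \frac{11}{63 \left(-3\right) \frac{4}{5} \left(-2\right)} = \frac{11}{63 \left(\left(- \frac{12}{5}\right) \left(-2\right)\right)} = \frac{11}{63 \cdot \frac{24}{5}} = \frac{11}{63} \cdot \frac{5}{24} = \frac{55}{1512}$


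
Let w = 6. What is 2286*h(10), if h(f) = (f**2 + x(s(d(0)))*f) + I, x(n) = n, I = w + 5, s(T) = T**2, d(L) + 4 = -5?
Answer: 2105406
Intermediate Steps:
d(L) = -9 (d(L) = -4 - 5 = -9)
I = 11 (I = 6 + 5 = 11)
h(f) = 11 + f**2 + 81*f (h(f) = (f**2 + (-9)**2*f) + 11 = (f**2 + 81*f) + 11 = 11 + f**2 + 81*f)
2286*h(10) = 2286*(11 + 10**2 + 81*10) = 2286*(11 + 100 + 810) = 2286*921 = 2105406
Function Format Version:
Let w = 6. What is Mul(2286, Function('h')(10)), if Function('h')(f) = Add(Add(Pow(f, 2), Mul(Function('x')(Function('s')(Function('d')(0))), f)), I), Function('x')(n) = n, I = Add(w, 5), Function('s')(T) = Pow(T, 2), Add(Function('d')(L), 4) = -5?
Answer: 2105406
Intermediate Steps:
Function('d')(L) = -9 (Function('d')(L) = Add(-4, -5) = -9)
I = 11 (I = Add(6, 5) = 11)
Function('h')(f) = Add(11, Pow(f, 2), Mul(81, f)) (Function('h')(f) = Add(Add(Pow(f, 2), Mul(Pow(-9, 2), f)), 11) = Add(Add(Pow(f, 2), Mul(81, f)), 11) = Add(11, Pow(f, 2), Mul(81, f)))
Mul(2286, Function('h')(10)) = Mul(2286, Add(11, Pow(10, 2), Mul(81, 10))) = Mul(2286, Add(11, 100, 810)) = Mul(2286, 921) = 2105406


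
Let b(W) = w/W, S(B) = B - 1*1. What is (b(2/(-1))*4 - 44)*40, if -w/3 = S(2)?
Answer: -1520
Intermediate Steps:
S(B) = -1 + B (S(B) = B - 1 = -1 + B)
w = -3 (w = -3*(-1 + 2) = -3*1 = -3)
b(W) = -3/W
(b(2/(-1))*4 - 44)*40 = (-3/(2/(-1))*4 - 44)*40 = (-3/(2*(-1))*4 - 44)*40 = (-3/(-2)*4 - 44)*40 = (-3*(-½)*4 - 44)*40 = ((3/2)*4 - 44)*40 = (6 - 44)*40 = -38*40 = -1520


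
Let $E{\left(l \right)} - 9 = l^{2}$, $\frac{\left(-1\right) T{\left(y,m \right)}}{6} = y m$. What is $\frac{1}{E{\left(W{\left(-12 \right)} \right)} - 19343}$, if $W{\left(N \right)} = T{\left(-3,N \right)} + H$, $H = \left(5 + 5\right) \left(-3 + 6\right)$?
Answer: $\frac{1}{15262} \approx 6.5522 \cdot 10^{-5}$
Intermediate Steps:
$H = 30$ ($H = 10 \cdot 3 = 30$)
$T{\left(y,m \right)} = - 6 m y$ ($T{\left(y,m \right)} = - 6 y m = - 6 m y$)
$W{\left(N \right)} = 30 + 18 N$ ($W{\left(N \right)} = \left(-6\right) N \left(-3\right) + 30 = 18 N + 30 = 30 + 18 N$)
$E{\left(l \right)} = 9 + l^{2}$
$\frac{1}{E{\left(W{\left(-12 \right)} \right)} - 19343} = \frac{1}{\left(9 + \left(30 + 18 \left(-12\right)\right)^{2}\right) - 19343} = \frac{1}{\left(9 + \left(30 - 216\right)^{2}\right) - 19343} = \frac{1}{\left(9 + \left(-186\right)^{2}\right) - 19343} = \frac{1}{\left(9 + 34596\right) - 19343} = \frac{1}{34605 - 19343} = \frac{1}{15262}$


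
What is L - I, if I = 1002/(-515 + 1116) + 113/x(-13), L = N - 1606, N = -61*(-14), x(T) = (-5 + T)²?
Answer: -146825009/194724 ≈ -754.02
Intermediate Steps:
N = 854
L = -752 (L = 854 - 1606 = -752)
I = 392561/194724 (I = 1002/(-515 + 1116) + 113/((-5 - 13)²) = 1002/601 + 113/((-18)²) = 1002*(1/601) + 113/324 = 1002/601 + 113*(1/324) = 1002/601 + 113/324 = 392561/194724 ≈ 2.0160)
L - I = -752 - 1*392561/194724 = -752 - 392561/194724 = -146825009/194724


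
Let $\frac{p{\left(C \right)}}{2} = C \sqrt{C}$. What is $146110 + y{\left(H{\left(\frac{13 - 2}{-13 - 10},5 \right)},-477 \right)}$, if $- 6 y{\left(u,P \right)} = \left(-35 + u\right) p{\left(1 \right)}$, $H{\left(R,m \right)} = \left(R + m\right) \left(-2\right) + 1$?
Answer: $\frac{3360860}{23} \approx 1.4612 \cdot 10^{5}$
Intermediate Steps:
$p{\left(C \right)} = 2 C^{\frac{3}{2}}$ ($p{\left(C \right)} = 2 C \sqrt{C} = 2 C^{\frac{3}{2}}$)
$H{\left(R,m \right)} = 1 - 2 R - 2 m$ ($H{\left(R,m \right)} = \left(- 2 R - 2 m\right) + 1 = 1 - 2 R - 2 m$)
$y{\left(u,P \right)} = \frac{35}{3} - \frac{u}{3}$ ($y{\left(u,P \right)} = - \frac{\left(-35 + u\right) 2 \cdot 1^{\frac{3}{2}}}{6} = - \frac{\left(-35 + u\right) 2 \cdot 1}{6} = - \frac{\left(-35 + u\right) 2}{6} = - \frac{-70 + 2 u}{6} = \frac{35}{3} - \frac{u}{3}$)
$146110 + y{\left(H{\left(\frac{13 - 2}{-13 - 10},5 \right)},-477 \right)} = 146110 + \left(\frac{35}{3} - \frac{1 - 2 \frac{13 - 2}{-13 - 10} - 10}{3}\right) = 146110 + \left(\frac{35}{3} - \frac{1 - 2 \frac{11}{-23} - 10}{3}\right) = 146110 + \left(\frac{35}{3} - \frac{1 - 2 \cdot 11 \left(- \frac{1}{23}\right) - 10}{3}\right) = 146110 + \left(\frac{35}{3} - \frac{1 - - \frac{22}{23} - 10}{3}\right) = 146110 + \left(\frac{35}{3} - \frac{1 + \frac{22}{23} - 10}{3}\right) = 146110 + \left(\frac{35}{3} - - \frac{185}{69}\right) = 146110 + \left(\frac{35}{3} + \frac{185}{69}\right) = 146110 + \frac{330}{23} = \frac{3360860}{23}$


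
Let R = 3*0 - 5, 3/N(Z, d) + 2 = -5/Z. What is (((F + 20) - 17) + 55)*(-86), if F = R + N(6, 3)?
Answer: -75938/17 ≈ -4466.9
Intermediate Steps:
N(Z, d) = 3/(-2 - 5/Z)
R = -5 (R = 0 - 5 = -5)
F = -103/17 (F = -5 - 3*6/(5 + 2*6) = -5 - 3*6/(5 + 12) = -5 - 3*6/17 = -5 - 3*6*1/17 = -5 - 18/17 = -103/17 ≈ -6.0588)
(((F + 20) - 17) + 55)*(-86) = (((-103/17 + 20) - 17) + 55)*(-86) = ((237/17 - 17) + 55)*(-86) = (-52/17 + 55)*(-86) = (883/17)*(-86) = -75938/17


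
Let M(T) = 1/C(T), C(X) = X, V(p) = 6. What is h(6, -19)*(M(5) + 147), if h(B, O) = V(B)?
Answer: 4416/5 ≈ 883.20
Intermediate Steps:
h(B, O) = 6
M(T) = 1/T
h(6, -19)*(M(5) + 147) = 6*(1/5 + 147) = 6*(⅕ + 147) = 6*(736/5) = 4416/5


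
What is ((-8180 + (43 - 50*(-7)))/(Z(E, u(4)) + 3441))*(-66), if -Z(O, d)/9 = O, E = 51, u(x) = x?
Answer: 85657/497 ≈ 172.35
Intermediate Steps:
Z(O, d) = -9*O
((-8180 + (43 - 50*(-7)))/(Z(E, u(4)) + 3441))*(-66) = ((-8180 + (43 - 50*(-7)))/(-9*51 + 3441))*(-66) = ((-8180 + (43 + 350))/(-459 + 3441))*(-66) = ((-8180 + 393)/2982)*(-66) = -7787*1/2982*(-66) = -7787/2982*(-66) = 85657/497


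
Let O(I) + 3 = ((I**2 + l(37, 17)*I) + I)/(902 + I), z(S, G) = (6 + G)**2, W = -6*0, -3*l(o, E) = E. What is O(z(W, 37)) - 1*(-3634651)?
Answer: 30006980461/8253 ≈ 3.6359e+6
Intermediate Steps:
l(o, E) = -E/3
W = 0
O(I) = -3 + (I**2 - 14*I/3)/(902 + I) (O(I) = -3 + ((I**2 + (-1/3*17)*I) + I)/(902 + I) = -3 + ((I**2 - 17*I/3) + I)/(902 + I) = -3 + (I**2 - 14*I/3)/(902 + I))
O(z(W, 37)) - 1*(-3634651) = (-2706 + ((6 + 37)**2)**2 - 23*(6 + 37)**2/3)/(902 + (6 + 37)**2) - 1*(-3634651) = (-2706 + (43**2)**2 - 23/3*43**2)/(902 + 43**2) + 3634651 = (-2706 + 1849**2 - 23/3*1849)/(902 + 1849) + 3634651 = (-2706 + 3418801 - 42527/3)/2751 + 3634651 = (1/2751)*(10205758/3) + 3634651 = 10205758/8253 + 3634651 = 30006980461/8253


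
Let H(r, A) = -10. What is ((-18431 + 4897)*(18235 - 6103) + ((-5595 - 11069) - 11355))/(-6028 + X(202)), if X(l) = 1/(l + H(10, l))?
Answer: 31530721344/1157375 ≈ 27243.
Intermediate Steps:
X(l) = 1/(-10 + l) (X(l) = 1/(l - 10) = 1/(-10 + l))
((-18431 + 4897)*(18235 - 6103) + ((-5595 - 11069) - 11355))/(-6028 + X(202)) = ((-18431 + 4897)*(18235 - 6103) + ((-5595 - 11069) - 11355))/(-6028 + 1/(-10 + 202)) = (-13534*12132 + (-16664 - 11355))/(-6028 + 1/192) = (-164194488 - 28019)/(-6028 + 1/192) = -164222507/(-1157375/192) = -164222507*(-192/1157375) = 31530721344/1157375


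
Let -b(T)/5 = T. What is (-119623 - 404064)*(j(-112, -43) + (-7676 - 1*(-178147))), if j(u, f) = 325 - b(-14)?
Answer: -89406986762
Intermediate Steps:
b(T) = -5*T
j(u, f) = 255 (j(u, f) = 325 - (-5)*(-14) = 325 - 1*70 = 325 - 70 = 255)
(-119623 - 404064)*(j(-112, -43) + (-7676 - 1*(-178147))) = (-119623 - 404064)*(255 + (-7676 - 1*(-178147))) = -523687*(255 + (-7676 + 178147)) = -523687*(255 + 170471) = -523687*170726 = -89406986762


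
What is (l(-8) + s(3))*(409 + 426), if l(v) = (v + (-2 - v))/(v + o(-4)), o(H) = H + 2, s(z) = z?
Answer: 2672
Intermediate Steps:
o(H) = 2 + H
l(v) = -2/(-2 + v) (l(v) = (v + (-2 - v))/(v + (2 - 4)) = -2/(v - 2) = -2/(-2 + v))
(l(-8) + s(3))*(409 + 426) = (-2/(-2 - 8) + 3)*(409 + 426) = (-2/(-10) + 3)*835 = (-2*(-1/10) + 3)*835 = (1/5 + 3)*835 = (16/5)*835 = 2672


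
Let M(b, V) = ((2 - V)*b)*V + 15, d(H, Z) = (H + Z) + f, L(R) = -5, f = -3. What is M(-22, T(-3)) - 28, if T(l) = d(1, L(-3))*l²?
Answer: 90077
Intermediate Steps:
d(H, Z) = -3 + H + Z (d(H, Z) = (H + Z) - 3 = -3 + H + Z)
T(l) = -7*l² (T(l) = (-3 + 1 - 5)*l² = -7*l²)
M(b, V) = 15 + V*b*(2 - V) (M(b, V) = (b*(2 - V))*V + 15 = V*b*(2 - V) + 15 = 15 + V*b*(2 - V))
M(-22, T(-3)) - 28 = (15 - 1*(-22)*(-7*(-3)²)² + 2*(-7*(-3)²)*(-22)) - 28 = (15 - 1*(-22)*(-7*9)² + 2*(-7*9)*(-22)) - 28 = (15 - 1*(-22)*(-63)² + 2*(-63)*(-22)) - 28 = (15 - 1*(-22)*3969 + 2772) - 28 = (15 + 87318 + 2772) - 28 = 90105 - 28 = 90077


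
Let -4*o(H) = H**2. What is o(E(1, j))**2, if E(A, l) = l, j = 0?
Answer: 0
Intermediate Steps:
o(H) = -H**2/4
o(E(1, j))**2 = (-1/4*0**2)**2 = (-1/4*0)**2 = 0**2 = 0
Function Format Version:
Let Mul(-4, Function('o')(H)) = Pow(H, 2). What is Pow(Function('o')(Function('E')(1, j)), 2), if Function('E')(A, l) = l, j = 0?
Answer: 0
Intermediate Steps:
Function('o')(H) = Mul(Rational(-1, 4), Pow(H, 2))
Pow(Function('o')(Function('E')(1, j)), 2) = Pow(Mul(Rational(-1, 4), Pow(0, 2)), 2) = Pow(Mul(Rational(-1, 4), 0), 2) = Pow(0, 2) = 0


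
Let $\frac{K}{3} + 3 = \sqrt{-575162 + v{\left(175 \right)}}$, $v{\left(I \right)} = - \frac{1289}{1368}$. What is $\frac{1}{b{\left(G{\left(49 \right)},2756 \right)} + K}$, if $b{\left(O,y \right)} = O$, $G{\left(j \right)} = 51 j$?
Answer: $\frac{75696}{345847621} - \frac{2 i \sqrt{29899270390}}{1729238105} \approx 0.00021887 - 0.00019999 i$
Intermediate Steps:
$v{\left(I \right)} = - \frac{1289}{1368}$ ($v{\left(I \right)} = \left(-1289\right) \frac{1}{1368} = - \frac{1289}{1368}$)
$K = -9 + \frac{i \sqrt{29899270390}}{76}$ ($K = -9 + 3 \sqrt{-575162 - \frac{1289}{1368}} = -9 + 3 \sqrt{- \frac{786822905}{1368}} = -9 + 3 \frac{i \sqrt{29899270390}}{228} = -9 + \frac{i \sqrt{29899270390}}{76} \approx -9.0 + 2275.2 i$)
$\frac{1}{b{\left(G{\left(49 \right)},2756 \right)} + K} = \frac{1}{51 \cdot 49 - \left(9 - \frac{i \sqrt{29899270390}}{76}\right)} = \frac{1}{2499 - \left(9 - \frac{i \sqrt{29899270390}}{76}\right)} = \frac{1}{2490 + \frac{i \sqrt{29899270390}}{76}}$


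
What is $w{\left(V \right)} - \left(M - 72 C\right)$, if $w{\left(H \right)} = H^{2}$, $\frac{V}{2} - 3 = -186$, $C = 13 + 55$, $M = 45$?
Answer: $138807$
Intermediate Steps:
$C = 68$
$V = -366$ ($V = 6 + 2 \left(-186\right) = 6 - 372 = -366$)
$w{\left(V \right)} - \left(M - 72 C\right) = \left(-366\right)^{2} - \left(45 - 4896\right) = 133956 - \left(45 - 4896\right) = 133956 - -4851 = 133956 + 4851 = 138807$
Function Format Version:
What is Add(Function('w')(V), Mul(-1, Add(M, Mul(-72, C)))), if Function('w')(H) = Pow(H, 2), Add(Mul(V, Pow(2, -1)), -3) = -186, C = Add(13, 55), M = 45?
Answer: 138807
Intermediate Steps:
C = 68
V = -366 (V = Add(6, Mul(2, -186)) = Add(6, -372) = -366)
Add(Function('w')(V), Mul(-1, Add(M, Mul(-72, C)))) = Add(Pow(-366, 2), Mul(-1, Add(45, Mul(-72, 68)))) = Add(133956, Mul(-1, Add(45, -4896))) = Add(133956, Mul(-1, -4851)) = Add(133956, 4851) = 138807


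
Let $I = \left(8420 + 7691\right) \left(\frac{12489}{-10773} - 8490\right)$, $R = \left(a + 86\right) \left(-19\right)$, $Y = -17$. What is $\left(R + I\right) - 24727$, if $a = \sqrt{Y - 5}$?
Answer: $- \frac{491347294934}{3591} - 19 i \sqrt{22} \approx -1.3683 \cdot 10^{8} - 89.118 i$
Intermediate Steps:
$a = i \sqrt{22}$ ($a = \sqrt{-17 - 5} = \sqrt{-22} = i \sqrt{22} \approx 4.6904 i$)
$R = -1634 - 19 i \sqrt{22}$ ($R = \left(i \sqrt{22} + 86\right) \left(-19\right) = \left(86 + i \sqrt{22}\right) \left(-19\right) = -1634 - 19 i \sqrt{22} \approx -1634.0 - 89.118 i$)
$I = - \frac{491252632583}{3591}$ ($I = 16111 \left(12489 \left(- \frac{1}{10773}\right) - 8490\right) = 16111 \left(- \frac{4163}{3591} - 8490\right) = 16111 \left(- \frac{30491753}{3591}\right) = - \frac{491252632583}{3591} \approx -1.368 \cdot 10^{8}$)
$\left(R + I\right) - 24727 = \left(\left(-1634 - 19 i \sqrt{22}\right) - \frac{491252632583}{3591}\right) - 24727 = \left(- \frac{491258500277}{3591} - 19 i \sqrt{22}\right) - 24727 = - \frac{491347294934}{3591} - 19 i \sqrt{22}$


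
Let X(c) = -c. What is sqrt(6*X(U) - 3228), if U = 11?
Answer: 3*I*sqrt(366) ≈ 57.393*I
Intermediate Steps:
sqrt(6*X(U) - 3228) = sqrt(6*(-1*11) - 3228) = sqrt(6*(-11) - 3228) = sqrt(-66 - 3228) = sqrt(-3294) = 3*I*sqrt(366)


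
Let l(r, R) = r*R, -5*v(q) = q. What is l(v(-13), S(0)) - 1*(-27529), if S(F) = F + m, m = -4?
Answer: 137593/5 ≈ 27519.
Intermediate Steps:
S(F) = -4 + F (S(F) = F - 4 = -4 + F)
v(q) = -q/5
l(r, R) = R*r
l(v(-13), S(0)) - 1*(-27529) = (-4 + 0)*(-⅕*(-13)) - 1*(-27529) = -4*13/5 + 27529 = -52/5 + 27529 = 137593/5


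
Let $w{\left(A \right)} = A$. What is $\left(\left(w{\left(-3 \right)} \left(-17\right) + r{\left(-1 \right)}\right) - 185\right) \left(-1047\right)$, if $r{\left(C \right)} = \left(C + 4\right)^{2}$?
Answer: $130875$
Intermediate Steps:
$r{\left(C \right)} = \left(4 + C\right)^{2}$
$\left(\left(w{\left(-3 \right)} \left(-17\right) + r{\left(-1 \right)}\right) - 185\right) \left(-1047\right) = \left(\left(\left(-3\right) \left(-17\right) + \left(4 - 1\right)^{2}\right) - 185\right) \left(-1047\right) = \left(\left(51 + 3^{2}\right) - 185\right) \left(-1047\right) = \left(\left(51 + 9\right) - 185\right) \left(-1047\right) = \left(60 - 185\right) \left(-1047\right) = \left(-125\right) \left(-1047\right) = 130875$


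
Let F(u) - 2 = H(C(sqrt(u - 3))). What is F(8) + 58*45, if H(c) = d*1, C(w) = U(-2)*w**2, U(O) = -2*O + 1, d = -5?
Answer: 2607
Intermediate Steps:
U(O) = 1 - 2*O
C(w) = 5*w**2 (C(w) = (1 - 2*(-2))*w**2 = (1 + 4)*w**2 = 5*w**2)
H(c) = -5 (H(c) = -5*1 = -5)
F(u) = -3 (F(u) = 2 - 5 = -3)
F(8) + 58*45 = -3 + 58*45 = -3 + 2610 = 2607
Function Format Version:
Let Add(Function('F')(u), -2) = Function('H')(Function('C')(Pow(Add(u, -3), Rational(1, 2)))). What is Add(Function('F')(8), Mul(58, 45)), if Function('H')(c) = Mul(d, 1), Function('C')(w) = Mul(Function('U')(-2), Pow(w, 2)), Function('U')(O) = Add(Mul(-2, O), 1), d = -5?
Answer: 2607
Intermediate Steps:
Function('U')(O) = Add(1, Mul(-2, O))
Function('C')(w) = Mul(5, Pow(w, 2)) (Function('C')(w) = Mul(Add(1, Mul(-2, -2)), Pow(w, 2)) = Mul(Add(1, 4), Pow(w, 2)) = Mul(5, Pow(w, 2)))
Function('H')(c) = -5 (Function('H')(c) = Mul(-5, 1) = -5)
Function('F')(u) = -3 (Function('F')(u) = Add(2, -5) = -3)
Add(Function('F')(8), Mul(58, 45)) = Add(-3, Mul(58, 45)) = Add(-3, 2610) = 2607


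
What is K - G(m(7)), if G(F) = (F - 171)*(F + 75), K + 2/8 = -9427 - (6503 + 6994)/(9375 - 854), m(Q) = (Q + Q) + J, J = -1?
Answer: 152531559/34084 ≈ 4475.2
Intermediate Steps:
m(Q) = -1 + 2*Q (m(Q) = (Q + Q) - 1 = 2*Q - 1 = -1 + 2*Q)
K = -321372377/34084 (K = -1/4 + (-9427 - (6503 + 6994)/(9375 - 854)) = -1/4 + (-9427 - 13497/8521) = -1/4 - 80340964/8521 = -321372377/34084 ≈ -9428.8)
G(F) = (-171 + F)*(75 + F)
K - G(m(7)) = -321372377/34084 - (-12825 + (-1 + 2*7)**2 - 96*(-1 + 2*7)) = -321372377/34084 - (-12825 + (-1 + 14)**2 - 96*(-1 + 14)) = -321372377/34084 - (-12825 + 13**2 - 96*13) = -321372377/34084 - (-12825 + 169 - 1248) = -321372377/34084 - 1*(-13904) = -321372377/34084 + 13904 = 152531559/34084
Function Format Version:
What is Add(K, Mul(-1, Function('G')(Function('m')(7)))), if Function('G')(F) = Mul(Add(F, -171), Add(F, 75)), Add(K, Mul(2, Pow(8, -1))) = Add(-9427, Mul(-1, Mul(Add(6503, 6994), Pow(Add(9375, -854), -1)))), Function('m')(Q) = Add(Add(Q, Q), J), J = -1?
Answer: Rational(152531559, 34084) ≈ 4475.2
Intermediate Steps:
Function('m')(Q) = Add(-1, Mul(2, Q)) (Function('m')(Q) = Add(Add(Q, Q), -1) = Add(Mul(2, Q), -1) = Add(-1, Mul(2, Q)))
K = Rational(-321372377, 34084) (K = Add(Rational(-1, 4), Add(-9427, Mul(-1, Mul(Add(6503, 6994), Pow(Add(9375, -854), -1))))) = Add(Rational(-1, 4), Add(-9427, Mul(-1, Mul(13497, Pow(8521, -1))))) = Add(Rational(-1, 4), Add(-9427, Mul(-1, Mul(13497, Rational(1, 8521))))) = Add(Rational(-1, 4), Add(-9427, Mul(-1, Rational(13497, 8521)))) = Add(Rational(-1, 4), Add(-9427, Rational(-13497, 8521))) = Add(Rational(-1, 4), Rational(-80340964, 8521)) = Rational(-321372377, 34084) ≈ -9428.8)
Function('G')(F) = Mul(Add(-171, F), Add(75, F))
Add(K, Mul(-1, Function('G')(Function('m')(7)))) = Add(Rational(-321372377, 34084), Mul(-1, Add(-12825, Pow(Add(-1, Mul(2, 7)), 2), Mul(-96, Add(-1, Mul(2, 7)))))) = Add(Rational(-321372377, 34084), Mul(-1, Add(-12825, Pow(Add(-1, 14), 2), Mul(-96, Add(-1, 14))))) = Add(Rational(-321372377, 34084), Mul(-1, Add(-12825, Pow(13, 2), Mul(-96, 13)))) = Add(Rational(-321372377, 34084), Mul(-1, Add(-12825, 169, -1248))) = Add(Rational(-321372377, 34084), Mul(-1, -13904)) = Add(Rational(-321372377, 34084), 13904) = Rational(152531559, 34084)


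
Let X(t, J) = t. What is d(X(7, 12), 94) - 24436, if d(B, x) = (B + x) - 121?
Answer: -24456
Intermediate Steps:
d(B, x) = -121 + B + x
d(X(7, 12), 94) - 24436 = (-121 + 7 + 94) - 24436 = -20 - 24436 = -24456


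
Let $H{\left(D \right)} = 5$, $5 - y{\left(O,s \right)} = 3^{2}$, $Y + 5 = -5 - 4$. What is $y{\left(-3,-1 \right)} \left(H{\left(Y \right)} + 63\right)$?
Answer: $-272$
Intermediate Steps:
$Y = -14$ ($Y = -5 - 9 = -14$)
$y{\left(O,s \right)} = -4$ ($y{\left(O,s \right)} = 5 - 3^{2} = 5 - 9 = -4$)
$y{\left(-3,-1 \right)} \left(H{\left(Y \right)} + 63\right) = - 4 \left(5 + 63\right) = \left(-4\right) 68 = -272$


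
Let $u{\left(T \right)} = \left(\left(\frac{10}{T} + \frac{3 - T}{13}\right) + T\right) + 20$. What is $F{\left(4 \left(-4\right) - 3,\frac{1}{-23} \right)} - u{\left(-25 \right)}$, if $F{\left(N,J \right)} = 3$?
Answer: $\frac{406}{65} \approx 6.2462$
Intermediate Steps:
$u{\left(T \right)} = \frac{263}{13} + \frac{10}{T} + \frac{12 T}{13}$ ($u{\left(T \right)} = \left(\left(\frac{10}{T} + \left(3 - T\right) \frac{1}{13}\right) + T\right) + 20 = \left(\left(\frac{10}{T} - \left(- \frac{3}{13} + \frac{T}{13}\right)\right) + T\right) + 20 = \left(\left(\frac{3}{13} + \frac{10}{T} - \frac{T}{13}\right) + T\right) + 20 = \left(\frac{3}{13} + \frac{10}{T} + \frac{12 T}{13}\right) + 20 = \frac{263}{13} + \frac{10}{T} + \frac{12 T}{13}$)
$F{\left(4 \left(-4\right) - 3,\frac{1}{-23} \right)} - u{\left(-25 \right)} = 3 - \frac{130 - 25 \left(263 + 12 \left(-25\right)\right)}{13 \left(-25\right)} = 3 - \frac{1}{13} \left(- \frac{1}{25}\right) \left(130 - 25 \left(263 - 300\right)\right) = 3 - \frac{1}{13} \left(- \frac{1}{25}\right) \left(130 - -925\right) = 3 - \frac{1}{13} \left(- \frac{1}{25}\right) \left(130 + 925\right) = 3 - \frac{1}{13} \left(- \frac{1}{25}\right) 1055 = 3 - - \frac{211}{65} = 3 + \frac{211}{65} = \frac{406}{65}$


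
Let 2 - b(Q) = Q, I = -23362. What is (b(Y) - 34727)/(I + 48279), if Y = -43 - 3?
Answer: -34679/24917 ≈ -1.3918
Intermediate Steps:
Y = -46
b(Q) = 2 - Q
(b(Y) - 34727)/(I + 48279) = ((2 - 1*(-46)) - 34727)/(-23362 + 48279) = ((2 + 46) - 34727)/24917 = (48 - 34727)*(1/24917) = -34679*1/24917 = -34679/24917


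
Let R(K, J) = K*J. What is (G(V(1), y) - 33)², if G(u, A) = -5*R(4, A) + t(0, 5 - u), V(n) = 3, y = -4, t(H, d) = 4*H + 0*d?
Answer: 2209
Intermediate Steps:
R(K, J) = J*K
t(H, d) = 4*H (t(H, d) = 4*H + 0 = 4*H)
G(u, A) = -20*A (G(u, A) = -5*A*4 + 4*0 = -20*A + 0 = -20*A)
(G(V(1), y) - 33)² = (-20*(-4) - 33)² = (80 - 33)² = 47² = 2209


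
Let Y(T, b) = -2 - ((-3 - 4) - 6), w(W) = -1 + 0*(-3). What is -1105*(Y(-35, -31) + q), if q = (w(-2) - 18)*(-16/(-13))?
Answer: 13685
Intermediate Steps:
w(W) = -1 (w(W) = -1 + 0 = -1)
q = -304/13 (q = (-1 - 18)*(-16/(-13)) = -(-304)*(-1)/13 = -19*16/13 = -304/13 ≈ -23.385)
Y(T, b) = 11 (Y(T, b) = -2 - (-7 - 6) = -2 - 1*(-13) = -2 + 13 = 11)
-1105*(Y(-35, -31) + q) = -1105*(11 - 304/13) = -1105*(-161/13) = 13685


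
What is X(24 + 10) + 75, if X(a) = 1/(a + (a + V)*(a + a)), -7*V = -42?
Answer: 206551/2754 ≈ 75.000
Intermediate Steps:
V = 6 (V = -⅐*(-42) = 6)
X(a) = 1/(a + 2*a*(6 + a)) (X(a) = 1/(a + (a + 6)*(a + a)) = 1/(a + (6 + a)*(2*a)) = 1/(a + 2*a*(6 + a)))
X(24 + 10) + 75 = 1/((24 + 10)*(13 + 2*(24 + 10))) + 75 = 1/(34*(13 + 2*34)) + 75 = 1/(34*(13 + 68)) + 75 = (1/34)/81 + 75 = (1/34)*(1/81) + 75 = 1/2754 + 75 = 206551/2754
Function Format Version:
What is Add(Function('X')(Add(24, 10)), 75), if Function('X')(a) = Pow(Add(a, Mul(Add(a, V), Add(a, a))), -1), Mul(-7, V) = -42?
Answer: Rational(206551, 2754) ≈ 75.000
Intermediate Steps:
V = 6 (V = Mul(Rational(-1, 7), -42) = 6)
Function('X')(a) = Pow(Add(a, Mul(2, a, Add(6, a))), -1) (Function('X')(a) = Pow(Add(a, Mul(Add(a, 6), Add(a, a))), -1) = Pow(Add(a, Mul(Add(6, a), Mul(2, a))), -1) = Pow(Add(a, Mul(2, a, Add(6, a))), -1))
Add(Function('X')(Add(24, 10)), 75) = Add(Mul(Pow(Add(24, 10), -1), Pow(Add(13, Mul(2, Add(24, 10))), -1)), 75) = Add(Mul(Pow(34, -1), Pow(Add(13, Mul(2, 34)), -1)), 75) = Add(Mul(Rational(1, 34), Pow(Add(13, 68), -1)), 75) = Add(Mul(Rational(1, 34), Pow(81, -1)), 75) = Add(Mul(Rational(1, 34), Rational(1, 81)), 75) = Add(Rational(1, 2754), 75) = Rational(206551, 2754)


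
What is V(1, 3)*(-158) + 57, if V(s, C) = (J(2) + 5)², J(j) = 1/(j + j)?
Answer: -34383/8 ≈ -4297.9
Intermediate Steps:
J(j) = 1/(2*j)
V(s, C) = 441/16 (V(s, C) = ((½)/2 + 5)² = ((½)*(½) + 5)² = (¼ + 5)² = (21/4)² = 441/16)
V(1, 3)*(-158) + 57 = (441/16)*(-158) + 57 = -34839/8 + 57 = -34383/8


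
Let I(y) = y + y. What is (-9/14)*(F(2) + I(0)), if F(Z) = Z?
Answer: -9/7 ≈ -1.2857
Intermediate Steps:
I(y) = 2*y
(-9/14)*(F(2) + I(0)) = (-9/14)*(2 + 2*0) = (-9*1/14)*(2 + 0) = -9/14*2 = -9/7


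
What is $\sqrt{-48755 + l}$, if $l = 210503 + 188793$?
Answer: $3 \sqrt{38949} \approx 592.07$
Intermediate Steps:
$l = 399296$
$\sqrt{-48755 + l} = \sqrt{-48755 + 399296} = \sqrt{350541} = 3 \sqrt{38949}$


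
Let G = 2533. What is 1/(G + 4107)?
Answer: 1/6640 ≈ 0.00015060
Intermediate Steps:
1/(G + 4107) = 1/(2533 + 4107) = 1/6640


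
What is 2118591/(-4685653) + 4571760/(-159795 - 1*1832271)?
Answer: -4273675676381/1555688338183 ≈ -2.7471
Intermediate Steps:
2118591/(-4685653) + 4571760/(-159795 - 1*1832271) = 2118591*(-1/4685653) + 4571760/(-159795 - 1832271) = -2118591/4685653 + 4571760/(-1992066) = -2118591/4685653 + 4571760*(-1/1992066) = -2118591/4685653 - 761960/332011 = -4273675676381/1555688338183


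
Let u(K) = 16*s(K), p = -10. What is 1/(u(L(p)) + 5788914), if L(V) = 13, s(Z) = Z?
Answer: 1/5789122 ≈ 1.7274e-7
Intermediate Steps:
u(K) = 16*K
1/(u(L(p)) + 5788914) = 1/(16*13 + 5788914) = 1/(208 + 5788914) = 1/5789122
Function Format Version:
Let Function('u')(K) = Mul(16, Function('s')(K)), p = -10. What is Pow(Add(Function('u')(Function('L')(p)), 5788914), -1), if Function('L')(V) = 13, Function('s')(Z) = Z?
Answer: Rational(1, 5789122) ≈ 1.7274e-7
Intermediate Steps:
Function('u')(K) = Mul(16, K)
Pow(Add(Function('u')(Function('L')(p)), 5788914), -1) = Pow(Add(Mul(16, 13), 5788914), -1) = Pow(Add(208, 5788914), -1) = Pow(5789122, -1) = Rational(1, 5789122)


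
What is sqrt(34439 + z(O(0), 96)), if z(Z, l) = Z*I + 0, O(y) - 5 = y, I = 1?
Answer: 2*sqrt(8611) ≈ 185.59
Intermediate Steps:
O(y) = 5 + y
z(Z, l) = Z (z(Z, l) = Z*1 + 0 = Z + 0 = Z)
sqrt(34439 + z(O(0), 96)) = sqrt(34439 + (5 + 0)) = sqrt(34439 + 5) = sqrt(34444) = 2*sqrt(8611)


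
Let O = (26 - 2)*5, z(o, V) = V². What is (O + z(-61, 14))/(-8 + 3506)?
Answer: 158/1749 ≈ 0.090337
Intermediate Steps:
O = 120 (O = 24*5 = 120)
(O + z(-61, 14))/(-8 + 3506) = (120 + 14²)/(-8 + 3506) = (120 + 196)/3498 = 316*(1/3498) = 158/1749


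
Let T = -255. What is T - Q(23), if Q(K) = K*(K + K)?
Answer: -1313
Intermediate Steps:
Q(K) = 2*K² (Q(K) = K*(2*K) = 2*K²)
T - Q(23) = -255 - 2*23² = -255 - 2*529 = -255 - 1*1058 = -255 - 1058 = -1313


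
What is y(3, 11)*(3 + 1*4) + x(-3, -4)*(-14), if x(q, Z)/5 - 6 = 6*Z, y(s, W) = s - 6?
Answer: 1239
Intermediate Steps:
y(s, W) = -6 + s
x(q, Z) = 30 + 30*Z (x(q, Z) = 30 + 5*(6*Z) = 30 + 30*Z)
y(3, 11)*(3 + 1*4) + x(-3, -4)*(-14) = (-6 + 3)*(3 + 1*4) + (30 + 30*(-4))*(-14) = -3*(3 + 4) + (30 - 120)*(-14) = -3*7 - 90*(-14) = -21 + 1260 = 1239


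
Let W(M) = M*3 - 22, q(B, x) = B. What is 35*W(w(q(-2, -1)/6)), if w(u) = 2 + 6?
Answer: 70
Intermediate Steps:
w(u) = 8
W(M) = -22 + 3*M (W(M) = 3*M - 22 = -22 + 3*M)
35*W(w(q(-2, -1)/6)) = 35*(-22 + 3*8) = 35*(-22 + 24) = 35*2 = 70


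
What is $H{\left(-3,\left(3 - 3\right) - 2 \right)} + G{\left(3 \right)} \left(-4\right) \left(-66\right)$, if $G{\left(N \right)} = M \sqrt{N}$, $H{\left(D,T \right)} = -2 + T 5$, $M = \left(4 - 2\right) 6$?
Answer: $-12 + 3168 \sqrt{3} \approx 5475.1$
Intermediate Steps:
$M = 12$ ($M = 2 \cdot 6 = 12$)
$H{\left(D,T \right)} = -2 + 5 T$
$G{\left(N \right)} = 12 \sqrt{N}$
$H{\left(-3,\left(3 - 3\right) - 2 \right)} + G{\left(3 \right)} \left(-4\right) \left(-66\right) = \left(-2 + 5 \left(\left(3 - 3\right) - 2\right)\right) + 12 \sqrt{3} \left(-4\right) \left(-66\right) = \left(-2 + 5 \left(0 - 2\right)\right) + - 48 \sqrt{3} \left(-66\right) = \left(-2 + 5 \left(-2\right)\right) + 3168 \sqrt{3} = \left(-2 - 10\right) + 3168 \sqrt{3} = -12 + 3168 \sqrt{3}$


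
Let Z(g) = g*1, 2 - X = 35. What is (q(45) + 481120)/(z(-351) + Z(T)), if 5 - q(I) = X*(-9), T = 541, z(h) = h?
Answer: 240414/95 ≈ 2530.7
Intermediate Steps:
X = -33 (X = 2 - 1*35 = 2 - 35 = -33)
q(I) = -292 (q(I) = 5 - (-33)*(-9) = 5 - 1*297 = 5 - 297 = -292)
Z(g) = g
(q(45) + 481120)/(z(-351) + Z(T)) = (-292 + 481120)/(-351 + 541) = 480828/190 = 480828*(1/190) = 240414/95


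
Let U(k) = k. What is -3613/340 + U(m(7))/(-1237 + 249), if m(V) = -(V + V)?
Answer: -891221/83980 ≈ -10.612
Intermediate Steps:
m(V) = -2*V
-3613/340 + U(m(7))/(-1237 + 249) = -3613/340 + (-2*7)/(-1237 + 249) = -3613*1/340 - 14/(-988) = -3613/340 - 14*(-1/988) = -3613/340 + 7/494 = -891221/83980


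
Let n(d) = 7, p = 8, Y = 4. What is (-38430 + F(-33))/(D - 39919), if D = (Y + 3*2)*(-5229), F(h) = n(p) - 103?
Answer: 38526/92209 ≈ 0.41781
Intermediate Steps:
F(h) = -96 (F(h) = 7 - 103 = -96)
D = -52290 (D = (4 + 3*2)*(-5229) = (4 + 6)*(-5229) = 10*(-5229) = -52290)
(-38430 + F(-33))/(D - 39919) = (-38430 - 96)/(-52290 - 39919) = -38526/(-92209) = -38526*(-1/92209) = 38526/92209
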